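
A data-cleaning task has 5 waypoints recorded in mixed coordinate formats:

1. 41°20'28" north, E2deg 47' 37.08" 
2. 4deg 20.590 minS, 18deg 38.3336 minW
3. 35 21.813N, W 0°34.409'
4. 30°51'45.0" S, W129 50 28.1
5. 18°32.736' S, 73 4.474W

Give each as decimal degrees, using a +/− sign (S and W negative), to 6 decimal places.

1. 41.341111, 2.793633
2. -4.343167, -18.638893
3. 35.363550, -0.573483
4. -30.862500, -129.841139
5. -18.545600, -73.074567

Point 1:
  Latitude: 41° + 20/60 + 28/3600 = 41 + 0.333333 + 0.007778 = 41.3411111
  N ⇒ keep positive
  Longitude: 2° + 47/60 + 37.08/3600 = 2 + 0.783333 + 0.010300 = 2.7936333
  E → positive
Point 2:
  Lat: 20.59′ = 0.343167°; total 4.3431667
  S → negative
  Longitude: 38.3336′ = 0.638893°; total 18.6388933
  hemisphere W, so the sign is −
Point 3:
  Latitude: 35 + 21.813/60 = 35.3635500
  N → positive
  Lon: 0 + 34.409/60 = 0.5734833
  hemisphere W, so the sign is −
Point 4:
  φ: 51′ + 45″ = 51.75000′; 30 + 51.75000/60 = 30.8625000
  S ⇒ negate
  Longitude: 129° + 50/60 + 28.1/3600 = 129 + 0.833333 + 0.007806 = 129.8411389
  W ⇒ negate
Point 5:
  φ: 18 + 32.736/60 = 18.5456000
  S → negative
  λ: 73 + 4.474/60 = 73.0745667
  hemisphere W, so the sign is −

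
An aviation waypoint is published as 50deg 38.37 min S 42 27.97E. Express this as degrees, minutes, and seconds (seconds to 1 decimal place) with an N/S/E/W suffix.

50°38′22.2″ S, 42°27′58.2″ E

φ: 38.37000′ → 38′ and 0.37000 × 60 = 22.200″
Longitude: 27.97000′ → 27′ and 0.97000 × 60 = 58.200″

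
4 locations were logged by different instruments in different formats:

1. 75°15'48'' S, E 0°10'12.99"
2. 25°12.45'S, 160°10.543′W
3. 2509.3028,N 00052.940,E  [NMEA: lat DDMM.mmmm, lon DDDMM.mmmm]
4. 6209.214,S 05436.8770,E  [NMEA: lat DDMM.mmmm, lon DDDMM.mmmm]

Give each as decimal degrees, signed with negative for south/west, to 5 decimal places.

Point 1:
  Latitude: 75° + 15/60 + 48/3600 = 75 + 0.250000 + 0.013333 = 75.263333
  hemisphere S, so the sign is −
  λ: 0° + 10/60 + 12.99/3600 = 0 + 0.166667 + 0.003608 = 0.170275
  E ⇒ keep positive
Point 2:
  Latitude: 12.45′ = 0.207500°; total 25.207500
  S ⇒ negate
  Longitude: 10.543′ = 0.175717°; total 160.175717
  W → negative
Point 3:
  φ: split at 2 digits → 25° and 9.3028′; 25 + 9.3028/60 = 25.155047
  N → positive
  Lon: degrees = first 3 digits = 0, minutes = 52.94; 0 + 52.94/60 = 0.882333
  E ⇒ keep positive
Point 4:
  φ: split at 2 digits → 62° and 9.214′; 62 + 9.214/60 = 62.153567
  S ⇒ negate
  Longitude: degrees = first 3 digits = 54, minutes = 36.877; 54 + 36.877/60 = 54.614617
  E ⇒ keep positive

1. -75.26333, 0.17028
2. -25.20750, -160.17572
3. 25.15505, 0.88233
4. -62.15357, 54.61462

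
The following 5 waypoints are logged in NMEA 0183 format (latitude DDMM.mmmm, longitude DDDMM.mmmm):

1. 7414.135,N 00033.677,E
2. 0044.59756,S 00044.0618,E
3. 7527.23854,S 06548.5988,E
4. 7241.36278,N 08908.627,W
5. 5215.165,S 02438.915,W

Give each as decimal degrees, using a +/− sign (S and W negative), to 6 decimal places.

1. 74.235583, 0.561283
2. -0.743293, 0.734363
3. -75.453976, 65.809980
4. 72.689380, -89.143783
5. -52.252750, -24.648583

Point 1:
  φ: degrees = first 2 digits = 74, minutes = 14.135; 74 + 14.135/60 = 74.2355833
  N → positive
  λ: split at 3 digits → 000° and 33.677′; 0 + 33.677/60 = 0.5612833
  E ⇒ keep positive
Point 2:
  φ: degrees = first 2 digits = 0, minutes = 44.59756; 0 + 44.59756/60 = 0.7432927
  S → negative
  λ: split at 3 digits → 000° and 44.0618′; 0 + 44.0618/60 = 0.7343633
  E ⇒ keep positive
Point 3:
  Lat: split at 2 digits → 75° and 27.23854′; 75 + 27.23854/60 = 75.4539757
  S ⇒ negate
  Longitude: split at 3 digits → 065° and 48.5988′; 65 + 48.5988/60 = 65.8099800
  E → positive
Point 4:
  φ: degrees = first 2 digits = 72, minutes = 41.36278; 72 + 41.36278/60 = 72.6893797
  N → positive
  Longitude: split at 3 digits → 089° and 8.627′; 89 + 8.627/60 = 89.1437833
  hemisphere W, so the sign is −
Point 5:
  Latitude: degrees = first 2 digits = 52, minutes = 15.165; 52 + 15.165/60 = 52.2527500
  hemisphere S, so the sign is −
  λ: split at 3 digits → 024° and 38.915′; 24 + 38.915/60 = 24.6485833
  W ⇒ negate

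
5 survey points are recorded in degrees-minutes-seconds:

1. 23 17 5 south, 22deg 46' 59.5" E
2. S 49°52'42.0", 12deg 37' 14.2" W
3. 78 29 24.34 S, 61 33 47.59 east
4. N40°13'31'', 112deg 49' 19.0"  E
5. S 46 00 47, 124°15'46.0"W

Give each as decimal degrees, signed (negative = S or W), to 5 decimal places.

Point 1:
  φ: 17′ + 5″ = 17.08333′; 23 + 17.08333/60 = 23.284722
  hemisphere S, so the sign is −
  Longitude: 46′ + 59.5″ = 46.99167′; 22 + 46.99167/60 = 22.783194
  E ⇒ keep positive
Point 2:
  Latitude: 49 + 52/60 + 42/3600 = 49.878333
  S → negative
  λ: 37′ + 14.2″ = 37.23667′; 12 + 37.23667/60 = 12.620611
  hemisphere W, so the sign is −
Point 3:
  φ: 78° + 29/60 + 24.34/3600 = 78 + 0.483333 + 0.006761 = 78.490094
  S → negative
  λ: 33′ + 47.59″ = 33.79317′; 61 + 33.79317/60 = 61.563219
  E ⇒ keep positive
Point 4:
  Latitude: 40° + 13/60 + 31/3600 = 40 + 0.216667 + 0.008611 = 40.225278
  N ⇒ keep positive
  Lon: 112 + 49/60 + 19/3600 = 112.821944
  E ⇒ keep positive
Point 5:
  Latitude: 46° + 0/60 + 47/3600 = 46 + 0.000000 + 0.013056 = 46.013056
  S → negative
  Longitude: 15′ + 46″ = 15.76667′; 124 + 15.76667/60 = 124.262778
  W ⇒ negate

1. -23.28472, 22.78319
2. -49.87833, -12.62061
3. -78.49009, 61.56322
4. 40.22528, 112.82194
5. -46.01306, -124.26278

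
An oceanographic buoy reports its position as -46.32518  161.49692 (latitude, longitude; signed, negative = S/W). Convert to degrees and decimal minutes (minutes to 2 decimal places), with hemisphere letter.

46° 19.51′ S, 161° 29.82′ E

Latitude is negative → S; |value| = 46.325180
φ: minutes = (46.325180 − 46) × 60 = 19.5108
λ: fractional part 0.496920 → 29.8152 minutes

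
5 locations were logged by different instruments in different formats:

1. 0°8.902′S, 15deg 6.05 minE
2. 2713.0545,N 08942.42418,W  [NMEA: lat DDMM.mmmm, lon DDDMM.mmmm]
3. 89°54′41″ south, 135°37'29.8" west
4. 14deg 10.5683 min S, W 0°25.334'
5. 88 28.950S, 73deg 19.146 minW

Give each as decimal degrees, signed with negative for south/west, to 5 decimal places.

1. -0.14837, 15.10083
2. 27.21758, -89.70707
3. -89.91139, -135.62494
4. -14.17614, -0.42223
5. -88.48250, -73.31910

Point 1:
  φ: 8.902′ = 0.148367°; total 0.148367
  S ⇒ negate
  λ: 6.05′ = 0.100833°; total 15.100833
  E ⇒ keep positive
Point 2:
  Lat: split at 2 digits → 27° and 13.0545′; 27 + 13.0545/60 = 27.217575
  N → positive
  Longitude: split at 3 digits → 089° and 42.42418′; 89 + 42.42418/60 = 89.707070
  W → negative
Point 3:
  φ: 54′ + 41″ = 54.68333′; 89 + 54.68333/60 = 89.911389
  S ⇒ negate
  Lon: 37′ + 29.8″ = 37.49667′; 135 + 37.49667/60 = 135.624944
  W → negative
Point 4:
  φ: 14 + 10.5683/60 = 14.176138
  S ⇒ negate
  Lon: 0 + 25.334/60 = 0.422233
  W → negative
Point 5:
  Latitude: 88 + 28.95/60 = 88.482500
  S ⇒ negate
  Longitude: 19.146′ = 0.319100°; total 73.319100
  W → negative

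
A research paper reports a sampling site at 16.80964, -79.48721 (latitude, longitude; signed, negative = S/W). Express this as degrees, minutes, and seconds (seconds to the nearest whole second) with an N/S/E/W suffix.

Latitude: 0.809640° → 48.57840′; 0.57840 × 60 = 34.70″
Longitude is negative → W; |value| = 79.487210
Lon: 0.487210 × 60 = 29.23260′ → 29′, remainder × 60 = 13.96″

16°48′35″ N, 79°29′14″ W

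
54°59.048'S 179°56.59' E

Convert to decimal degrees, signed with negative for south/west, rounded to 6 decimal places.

-54.984133, 179.943167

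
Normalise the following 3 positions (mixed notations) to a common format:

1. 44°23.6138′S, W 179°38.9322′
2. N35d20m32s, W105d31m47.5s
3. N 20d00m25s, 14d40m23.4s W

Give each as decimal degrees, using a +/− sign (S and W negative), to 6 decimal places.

Point 1:
  φ: 44 + 23.6138/60 = 44.3935633
  S → negative
  Longitude: 38.9322′ = 0.648870°; total 179.6488700
  W ⇒ negate
Point 2:
  φ: 35 + 20/60 + 32/3600 = 35.3422222
  N → positive
  λ: 105 + 31/60 + 47.5/3600 = 105.5298611
  W → negative
Point 3:
  Latitude: 20° + 0/60 + 25/3600 = 20 + 0.000000 + 0.006944 = 20.0069444
  N → positive
  Lon: 14 + 40/60 + 23.4/3600 = 14.6731667
  W → negative

1. -44.393563, -179.648870
2. 35.342222, -105.529861
3. 20.006944, -14.673167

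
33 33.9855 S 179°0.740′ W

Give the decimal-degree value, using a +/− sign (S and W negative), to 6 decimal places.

-33.566425, -179.012333

Lat: 33 + 33.9855/60 = 33.5664250
S ⇒ negate
λ: 0.74′ = 0.012333°; total 179.0123333
W ⇒ negate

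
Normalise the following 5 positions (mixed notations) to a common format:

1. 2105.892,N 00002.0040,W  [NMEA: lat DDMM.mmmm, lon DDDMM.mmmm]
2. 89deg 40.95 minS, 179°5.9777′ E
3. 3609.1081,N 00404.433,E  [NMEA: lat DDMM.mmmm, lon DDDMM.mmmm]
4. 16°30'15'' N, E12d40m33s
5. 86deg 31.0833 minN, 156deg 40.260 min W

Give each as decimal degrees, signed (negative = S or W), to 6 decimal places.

1. 21.098200, -0.033400
2. -89.682500, 179.099628
3. 36.151802, 4.073883
4. 16.504167, 12.675833
5. 86.518055, -156.671000

Point 1:
  Latitude: split at 2 digits → 21° and 5.892′; 21 + 5.892/60 = 21.0982000
  N ⇒ keep positive
  λ: degrees = first 3 digits = 0, minutes = 2.004; 0 + 2.004/60 = 0.0334000
  hemisphere W, so the sign is −
Point 2:
  φ: 40.95′ = 0.682500°; total 89.6825000
  S ⇒ negate
  Longitude: 179 + 5.9777/60 = 179.0996283
  E → positive
Point 3:
  Lat: split at 2 digits → 36° and 9.1081′; 36 + 9.1081/60 = 36.1518017
  N ⇒ keep positive
  Lon: split at 3 digits → 004° and 4.433′; 4 + 4.433/60 = 4.0738833
  E ⇒ keep positive
Point 4:
  Lat: 16 + 30/60 + 15/3600 = 16.5041667
  N ⇒ keep positive
  λ: 12 + 40/60 + 33/3600 = 12.6758333
  E ⇒ keep positive
Point 5:
  Latitude: 31.0833′ = 0.518055°; total 86.5180550
  N ⇒ keep positive
  Lon: 156 + 40.26/60 = 156.6710000
  hemisphere W, so the sign is −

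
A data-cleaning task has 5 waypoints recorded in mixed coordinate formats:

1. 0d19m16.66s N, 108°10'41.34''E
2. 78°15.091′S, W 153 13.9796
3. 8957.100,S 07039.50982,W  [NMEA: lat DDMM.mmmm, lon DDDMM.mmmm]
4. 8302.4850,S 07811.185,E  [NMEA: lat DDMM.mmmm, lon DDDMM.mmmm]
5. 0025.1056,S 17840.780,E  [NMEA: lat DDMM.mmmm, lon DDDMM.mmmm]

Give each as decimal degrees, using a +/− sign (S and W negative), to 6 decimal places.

Point 1:
  Lat: 0° + 19/60 + 16.66/3600 = 0 + 0.316667 + 0.004628 = 0.3212944
  N ⇒ keep positive
  Lon: 108 + 10/60 + 41.34/3600 = 108.1781500
  E ⇒ keep positive
Point 2:
  Lat: 15.091′ = 0.251517°; total 78.2515167
  S ⇒ negate
  Lon: 153 + 13.9796/60 = 153.2329933
  hemisphere W, so the sign is −
Point 3:
  Lat: split at 2 digits → 89° and 57.1′; 89 + 57.1/60 = 89.9516667
  S → negative
  Lon: split at 3 digits → 070° and 39.50982′; 70 + 39.50982/60 = 70.6584970
  W → negative
Point 4:
  Lat: degrees = first 2 digits = 83, minutes = 2.485; 83 + 2.485/60 = 83.0414167
  hemisphere S, so the sign is −
  λ: split at 3 digits → 078° and 11.185′; 78 + 11.185/60 = 78.1864167
  E → positive
Point 5:
  Lat: degrees = first 2 digits = 0, minutes = 25.1056; 0 + 25.1056/60 = 0.4184267
  S → negative
  Lon: split at 3 digits → 178° and 40.78′; 178 + 40.78/60 = 178.6796667
  E ⇒ keep positive

1. 0.321294, 108.178150
2. -78.251517, -153.232993
3. -89.951667, -70.658497
4. -83.041417, 78.186417
5. -0.418427, 178.679667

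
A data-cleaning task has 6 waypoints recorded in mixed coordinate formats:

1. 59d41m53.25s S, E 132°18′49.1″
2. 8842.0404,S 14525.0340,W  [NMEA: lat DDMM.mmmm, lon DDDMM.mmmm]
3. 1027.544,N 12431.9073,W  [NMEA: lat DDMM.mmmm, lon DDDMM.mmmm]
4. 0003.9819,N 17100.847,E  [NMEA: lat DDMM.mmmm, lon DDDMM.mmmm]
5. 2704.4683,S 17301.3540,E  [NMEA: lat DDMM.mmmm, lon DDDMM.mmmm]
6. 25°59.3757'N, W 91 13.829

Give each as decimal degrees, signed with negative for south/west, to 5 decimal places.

1. -59.69813, 132.31364
2. -88.70067, -145.41723
3. 10.45907, -124.53179
4. 0.06637, 171.01412
5. -27.07447, 173.02257
6. 25.98960, -91.23048

Point 1:
  Lat: 41′ + 53.25″ = 41.88750′; 59 + 41.88750/60 = 59.698125
  S → negative
  λ: 132 + 18/60 + 49.1/3600 = 132.313639
  E → positive
Point 2:
  Lat: degrees = first 2 digits = 88, minutes = 42.0404; 88 + 42.0404/60 = 88.700673
  hemisphere S, so the sign is −
  λ: split at 3 digits → 145° and 25.034′; 145 + 25.034/60 = 145.417233
  W ⇒ negate
Point 3:
  Lat: split at 2 digits → 10° and 27.544′; 10 + 27.544/60 = 10.459067
  N → positive
  Longitude: degrees = first 3 digits = 124, minutes = 31.9073; 124 + 31.9073/60 = 124.531788
  W → negative
Point 4:
  φ: split at 2 digits → 00° and 3.9819′; 0 + 3.9819/60 = 0.066365
  N ⇒ keep positive
  λ: degrees = first 3 digits = 171, minutes = 0.847; 171 + 0.847/60 = 171.014117
  E → positive
Point 5:
  Latitude: degrees = first 2 digits = 27, minutes = 4.4683; 27 + 4.4683/60 = 27.074472
  hemisphere S, so the sign is −
  Lon: degrees = first 3 digits = 173, minutes = 1.354; 173 + 1.354/60 = 173.022567
  E ⇒ keep positive
Point 6:
  Lat: 59.3757′ = 0.989595°; total 25.989595
  N → positive
  λ: 91 + 13.829/60 = 91.230483
  W ⇒ negate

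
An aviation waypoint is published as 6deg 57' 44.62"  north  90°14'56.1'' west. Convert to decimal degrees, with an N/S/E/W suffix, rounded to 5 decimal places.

6.96239° N, 90.24892° W

φ: 57′ + 44.62″ = 57.74367′; 6 + 57.74367/60 = 6.962394
λ: 14′ + 56.1″ = 14.93500′; 90 + 14.93500/60 = 90.248917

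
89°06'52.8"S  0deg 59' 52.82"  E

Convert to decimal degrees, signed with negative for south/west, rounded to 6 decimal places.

-89.114667, 0.998006

Latitude: 6′ + 52.8″ = 6.88000′; 89 + 6.88000/60 = 89.1146667
S → negative
Longitude: 0° + 59/60 + 52.82/3600 = 0 + 0.983333 + 0.014672 = 0.9980056
E → positive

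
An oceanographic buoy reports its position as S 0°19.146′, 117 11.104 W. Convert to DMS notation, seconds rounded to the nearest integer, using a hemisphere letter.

0°19′9″ S, 117°11′6″ W

φ: fractional minutes 0.14600 × 60 = 8.76″
Lon: fractional minutes 0.10400 × 60 = 6.24″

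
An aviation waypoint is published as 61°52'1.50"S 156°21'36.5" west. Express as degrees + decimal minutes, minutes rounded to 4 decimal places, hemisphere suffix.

Lat: seconds/60 = 0.02500; minutes = 52 + 0.02500 = 52.025000
Longitude: 21 + 36.5/60 = 21.608333′

61° 52.0250′ S, 156° 21.6083′ W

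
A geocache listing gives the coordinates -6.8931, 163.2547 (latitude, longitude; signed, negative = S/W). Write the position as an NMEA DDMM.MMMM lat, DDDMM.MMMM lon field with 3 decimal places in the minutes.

Latitude is negative → S; |value| = 6.893100
φ: minutes = (6.893100 − 6) × 60 = 53.58600
Longitude: 163° + 0.254700 × 60 = 163° 15.28200′

0653.586,S / 16315.282,E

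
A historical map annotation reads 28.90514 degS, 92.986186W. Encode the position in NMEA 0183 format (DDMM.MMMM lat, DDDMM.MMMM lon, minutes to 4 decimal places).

2854.3084,S / 09259.1712,W

Latitude: fractional part 0.905140 → 54.308400 minutes
λ: minutes = (92.986186 − 92) × 60 = 59.171160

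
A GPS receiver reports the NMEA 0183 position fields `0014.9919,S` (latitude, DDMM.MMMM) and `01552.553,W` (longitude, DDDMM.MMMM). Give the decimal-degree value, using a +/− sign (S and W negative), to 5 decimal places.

-0.24987, -15.87588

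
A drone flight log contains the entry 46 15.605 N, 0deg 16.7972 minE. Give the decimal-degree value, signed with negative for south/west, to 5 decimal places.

46.26008, 0.27995

Latitude: 46 + 15.605/60 = 46.260083
N → positive
Longitude: 16.7972′ = 0.279953°; total 0.279953
E → positive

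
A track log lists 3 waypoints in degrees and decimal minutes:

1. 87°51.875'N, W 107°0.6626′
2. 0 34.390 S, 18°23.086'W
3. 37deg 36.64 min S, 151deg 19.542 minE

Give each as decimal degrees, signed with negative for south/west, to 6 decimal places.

Point 1:
  Latitude: 87 + 51.875/60 = 87.8645833
  N → positive
  Lon: 107 + 0.6626/60 = 107.0110433
  W → negative
Point 2:
  Latitude: 34.39′ = 0.573167°; total 0.5731667
  hemisphere S, so the sign is −
  Lon: 18 + 23.086/60 = 18.3847667
  hemisphere W, so the sign is −
Point 3:
  Lat: 36.64′ = 0.610667°; total 37.6106667
  hemisphere S, so the sign is −
  Lon: 19.542′ = 0.325700°; total 151.3257000
  E → positive

1. 87.864583, -107.011043
2. -0.573167, -18.384767
3. -37.610667, 151.325700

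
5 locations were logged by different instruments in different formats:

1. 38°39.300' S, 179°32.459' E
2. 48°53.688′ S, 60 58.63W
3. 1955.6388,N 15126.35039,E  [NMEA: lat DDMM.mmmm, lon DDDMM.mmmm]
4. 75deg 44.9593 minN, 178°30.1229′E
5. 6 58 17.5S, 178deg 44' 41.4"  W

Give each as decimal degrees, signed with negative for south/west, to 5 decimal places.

Point 1:
  Latitude: 39.3′ = 0.655000°; total 38.655000
  hemisphere S, so the sign is −
  Longitude: 179 + 32.459/60 = 179.540983
  E → positive
Point 2:
  φ: 53.688′ = 0.894800°; total 48.894800
  hemisphere S, so the sign is −
  Longitude: 58.63′ = 0.977167°; total 60.977167
  hemisphere W, so the sign is −
Point 3:
  Latitude: degrees = first 2 digits = 19, minutes = 55.6388; 19 + 55.6388/60 = 19.927313
  N ⇒ keep positive
  Lon: degrees = first 3 digits = 151, minutes = 26.35039; 151 + 26.35039/60 = 151.439173
  E → positive
Point 4:
  Lat: 44.9593′ = 0.749322°; total 75.749322
  N ⇒ keep positive
  Longitude: 178 + 30.1229/60 = 178.502048
  E → positive
Point 5:
  Lat: 6° + 58/60 + 17.5/3600 = 6 + 0.966667 + 0.004861 = 6.971528
  S → negative
  Lon: 44′ + 41.4″ = 44.69000′; 178 + 44.69000/60 = 178.744833
  hemisphere W, so the sign is −

1. -38.65500, 179.54098
2. -48.89480, -60.97717
3. 19.92731, 151.43917
4. 75.74932, 178.50205
5. -6.97153, -178.74483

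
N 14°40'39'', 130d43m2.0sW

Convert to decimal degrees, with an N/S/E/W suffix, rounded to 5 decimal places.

φ: 14° + 40/60 + 39/3600 = 14 + 0.666667 + 0.010833 = 14.677500
Longitude: 130 + 43/60 + 2/3600 = 130.717222

14.67750° N, 130.71722° W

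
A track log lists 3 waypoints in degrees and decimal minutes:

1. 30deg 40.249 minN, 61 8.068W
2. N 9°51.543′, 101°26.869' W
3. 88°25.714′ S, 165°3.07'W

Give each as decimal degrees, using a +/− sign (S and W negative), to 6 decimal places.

Point 1:
  Lat: 40.249′ = 0.670817°; total 30.6708167
  N → positive
  Lon: 8.068′ = 0.134467°; total 61.1344667
  W ⇒ negate
Point 2:
  φ: 9 + 51.543/60 = 9.8590500
  N → positive
  λ: 26.869′ = 0.447817°; total 101.4478167
  W → negative
Point 3:
  Latitude: 25.714′ = 0.428567°; total 88.4285667
  S ⇒ negate
  λ: 3.07′ = 0.051167°; total 165.0511667
  W → negative

1. 30.670817, -61.134467
2. 9.859050, -101.447817
3. -88.428567, -165.051167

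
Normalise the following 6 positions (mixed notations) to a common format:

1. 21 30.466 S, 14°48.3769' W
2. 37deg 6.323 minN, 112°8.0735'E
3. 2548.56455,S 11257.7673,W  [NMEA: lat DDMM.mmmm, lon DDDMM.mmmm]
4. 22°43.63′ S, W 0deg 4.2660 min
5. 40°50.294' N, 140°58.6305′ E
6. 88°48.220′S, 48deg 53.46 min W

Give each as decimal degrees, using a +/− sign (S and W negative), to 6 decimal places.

Point 1:
  Latitude: 30.466′ = 0.507767°; total 21.5077667
  S ⇒ negate
  λ: 14 + 48.3769/60 = 14.8062817
  hemisphere W, so the sign is −
Point 2:
  Latitude: 37 + 6.323/60 = 37.1053833
  N → positive
  Longitude: 8.0735′ = 0.134558°; total 112.1345583
  E → positive
Point 3:
  φ: split at 2 digits → 25° and 48.56455′; 25 + 48.56455/60 = 25.8094092
  hemisphere S, so the sign is −
  Lon: degrees = first 3 digits = 112, minutes = 57.7673; 112 + 57.7673/60 = 112.9627883
  W → negative
Point 4:
  Lat: 43.63′ = 0.727167°; total 22.7271667
  S ⇒ negate
  Lon: 0 + 4.266/60 = 0.0711000
  W → negative
Point 5:
  Latitude: 40 + 50.294/60 = 40.8382333
  N ⇒ keep positive
  λ: 58.6305′ = 0.977175°; total 140.9771750
  E ⇒ keep positive
Point 6:
  φ: 88 + 48.22/60 = 88.8036667
  hemisphere S, so the sign is −
  Lon: 53.46′ = 0.891000°; total 48.8910000
  W → negative

1. -21.507767, -14.806282
2. 37.105383, 112.134558
3. -25.809409, -112.962788
4. -22.727167, -0.071100
5. 40.838233, 140.977175
6. -88.803667, -48.891000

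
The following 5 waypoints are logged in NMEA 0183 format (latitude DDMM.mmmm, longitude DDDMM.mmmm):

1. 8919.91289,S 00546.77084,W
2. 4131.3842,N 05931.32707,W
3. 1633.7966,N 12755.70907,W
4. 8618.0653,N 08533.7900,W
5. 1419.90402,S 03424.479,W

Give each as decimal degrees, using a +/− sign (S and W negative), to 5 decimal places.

Point 1:
  Lat: degrees = first 2 digits = 89, minutes = 19.91289; 89 + 19.91289/60 = 89.331882
  S → negative
  Longitude: degrees = first 3 digits = 5, minutes = 46.77084; 5 + 46.77084/60 = 5.779514
  hemisphere W, so the sign is −
Point 2:
  Latitude: degrees = first 2 digits = 41, minutes = 31.3842; 41 + 31.3842/60 = 41.523070
  N ⇒ keep positive
  Lon: degrees = first 3 digits = 59, minutes = 31.32707; 59 + 31.32707/60 = 59.522118
  hemisphere W, so the sign is −
Point 3:
  φ: degrees = first 2 digits = 16, minutes = 33.7966; 16 + 33.7966/60 = 16.563277
  N ⇒ keep positive
  λ: degrees = first 3 digits = 127, minutes = 55.70907; 127 + 55.70907/60 = 127.928485
  W → negative
Point 4:
  φ: split at 2 digits → 86° and 18.0653′; 86 + 18.0653/60 = 86.301088
  N → positive
  Lon: degrees = first 3 digits = 85, minutes = 33.79; 85 + 33.79/60 = 85.563167
  W ⇒ negate
Point 5:
  φ: split at 2 digits → 14° and 19.90402′; 14 + 19.90402/60 = 14.331734
  hemisphere S, so the sign is −
  Lon: split at 3 digits → 034° and 24.479′; 34 + 24.479/60 = 34.407983
  W → negative

1. -89.33188, -5.77951
2. 41.52307, -59.52212
3. 16.56328, -127.92848
4. 86.30109, -85.56317
5. -14.33173, -34.40798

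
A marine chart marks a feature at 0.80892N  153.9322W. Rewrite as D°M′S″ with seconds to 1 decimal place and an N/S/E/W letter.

0°48′32.1″ N, 153°55′55.9″ W

Lat: 0.808920 × 60 = 48.53520′ → 48′, remainder × 60 = 32.112″
λ: whole degrees 153; 55.93200′ → 55′ and 55.920″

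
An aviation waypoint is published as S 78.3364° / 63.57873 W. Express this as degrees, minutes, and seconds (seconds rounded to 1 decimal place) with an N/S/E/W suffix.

Lat: 0.336400 × 60 = 20.18400′ → 20′, remainder × 60 = 11.040″
λ: 0.578730 × 60 = 34.72380′ → 34′, remainder × 60 = 43.428″

78°20′11.0″ S, 63°34′43.4″ W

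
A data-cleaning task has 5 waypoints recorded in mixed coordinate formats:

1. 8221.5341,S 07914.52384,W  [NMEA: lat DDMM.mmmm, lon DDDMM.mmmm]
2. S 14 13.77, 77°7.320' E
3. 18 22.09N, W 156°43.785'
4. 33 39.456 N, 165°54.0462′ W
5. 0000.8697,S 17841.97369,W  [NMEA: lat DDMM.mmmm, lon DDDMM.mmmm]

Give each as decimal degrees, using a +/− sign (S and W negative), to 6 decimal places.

1. -82.358902, -79.242064
2. -14.229500, 77.122000
3. 18.368167, -156.729750
4. 33.657600, -165.900770
5. -0.014495, -178.699562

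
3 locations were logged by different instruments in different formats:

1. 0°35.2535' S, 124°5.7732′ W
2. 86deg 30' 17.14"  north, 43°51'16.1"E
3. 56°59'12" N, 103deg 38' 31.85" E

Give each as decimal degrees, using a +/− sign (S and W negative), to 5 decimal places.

Point 1:
  Latitude: 0 + 35.2535/60 = 0.587558
  S → negative
  Longitude: 5.7732′ = 0.096220°; total 124.096220
  W → negative
Point 2:
  φ: 30′ + 17.14″ = 30.28567′; 86 + 30.28567/60 = 86.504761
  N ⇒ keep positive
  Lon: 43° + 51/60 + 16.1/3600 = 43 + 0.850000 + 0.004472 = 43.854472
  E → positive
Point 3:
  Lat: 59′ + 12″ = 59.20000′; 56 + 59.20000/60 = 56.986667
  N → positive
  λ: 103° + 38/60 + 31.85/3600 = 103 + 0.633333 + 0.008847 = 103.642181
  E → positive

1. -0.58756, -124.09622
2. 86.50476, 43.85447
3. 56.98667, 103.64218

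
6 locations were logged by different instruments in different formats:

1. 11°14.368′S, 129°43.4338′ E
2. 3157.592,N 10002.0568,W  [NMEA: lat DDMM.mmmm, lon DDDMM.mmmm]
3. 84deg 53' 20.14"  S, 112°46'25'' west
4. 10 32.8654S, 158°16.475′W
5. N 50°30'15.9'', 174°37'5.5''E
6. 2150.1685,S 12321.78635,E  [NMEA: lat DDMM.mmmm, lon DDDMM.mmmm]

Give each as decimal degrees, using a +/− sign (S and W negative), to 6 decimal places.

Point 1:
  Lat: 14.368′ = 0.239467°; total 11.2394667
  S → negative
  Longitude: 43.4338′ = 0.723897°; total 129.7238967
  E → positive
Point 2:
  Latitude: degrees = first 2 digits = 31, minutes = 57.592; 31 + 57.592/60 = 31.9598667
  N ⇒ keep positive
  Longitude: degrees = first 3 digits = 100, minutes = 2.0568; 100 + 2.0568/60 = 100.0342800
  W → negative
Point 3:
  Lat: 84° + 53/60 + 20.14/3600 = 84 + 0.883333 + 0.005594 = 84.8889278
  S ⇒ negate
  Lon: 46′ + 25″ = 46.41667′; 112 + 46.41667/60 = 112.7736111
  W ⇒ negate
Point 4:
  Lat: 10 + 32.8654/60 = 10.5477567
  S ⇒ negate
  Lon: 16.475′ = 0.274583°; total 158.2745833
  W ⇒ negate
Point 5:
  Lat: 50 + 30/60 + 15.9/3600 = 50.5044167
  N → positive
  Lon: 37′ + 5.5″ = 37.09167′; 174 + 37.09167/60 = 174.6181944
  E ⇒ keep positive
Point 6:
  φ: degrees = first 2 digits = 21, minutes = 50.1685; 21 + 50.1685/60 = 21.8361417
  S → negative
  λ: degrees = first 3 digits = 123, minutes = 21.78635; 123 + 21.78635/60 = 123.3631058
  E ⇒ keep positive

1. -11.239467, 129.723897
2. 31.959867, -100.034280
3. -84.888928, -112.773611
4. -10.547757, -158.274583
5. 50.504417, 174.618194
6. -21.836142, 123.363106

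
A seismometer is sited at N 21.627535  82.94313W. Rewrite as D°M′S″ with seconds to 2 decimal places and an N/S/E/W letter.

Lat: whole degrees 21; 37.65210′ → 37′ and 39.1260″
Lon: 0.943130 × 60 = 56.58780′ → 56′, remainder × 60 = 35.2680″

21°37′39.13″ N, 82°56′35.27″ W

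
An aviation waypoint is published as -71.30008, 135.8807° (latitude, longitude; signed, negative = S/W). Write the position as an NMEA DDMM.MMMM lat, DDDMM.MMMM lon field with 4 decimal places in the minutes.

7118.0048,S / 13552.8420,E

Latitude is negative → S; |value| = 71.300080
Lat: minutes = (71.300080 − 71) × 60 = 18.004800
Lon: fractional part 0.880700 → 52.842000 minutes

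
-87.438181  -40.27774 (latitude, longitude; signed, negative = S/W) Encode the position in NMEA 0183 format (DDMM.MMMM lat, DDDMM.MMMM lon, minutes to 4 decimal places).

Latitude is negative → S; |value| = 87.438181
Latitude: minutes = (87.438181 − 87) × 60 = 26.290860
Longitude is negative → W; |value| = 40.277740
Lon: minutes = (40.277740 − 40) × 60 = 16.664400

8726.2909,S / 04016.6644,W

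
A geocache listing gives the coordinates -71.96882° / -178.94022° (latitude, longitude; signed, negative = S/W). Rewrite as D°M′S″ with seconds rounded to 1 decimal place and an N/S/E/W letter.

71°58′7.8″ S, 178°56′24.8″ W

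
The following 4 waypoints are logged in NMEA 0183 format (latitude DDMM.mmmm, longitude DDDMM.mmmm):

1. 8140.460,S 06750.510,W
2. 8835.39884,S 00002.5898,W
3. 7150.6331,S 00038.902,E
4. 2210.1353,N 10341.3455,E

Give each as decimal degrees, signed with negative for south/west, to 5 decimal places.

1. -81.67433, -67.84183
2. -88.58998, -0.04316
3. -71.84389, 0.64837
4. 22.16892, 103.68909

Point 1:
  Latitude: degrees = first 2 digits = 81, minutes = 40.46; 81 + 40.46/60 = 81.674333
  S ⇒ negate
  Lon: split at 3 digits → 067° and 50.51′; 67 + 50.51/60 = 67.841833
  hemisphere W, so the sign is −
Point 2:
  Latitude: split at 2 digits → 88° and 35.39884′; 88 + 35.39884/60 = 88.589981
  S ⇒ negate
  Longitude: degrees = first 3 digits = 0, minutes = 2.5898; 0 + 2.5898/60 = 0.043163
  hemisphere W, so the sign is −
Point 3:
  Latitude: split at 2 digits → 71° and 50.6331′; 71 + 50.6331/60 = 71.843885
  S → negative
  Longitude: degrees = first 3 digits = 0, minutes = 38.902; 0 + 38.902/60 = 0.648367
  E ⇒ keep positive
Point 4:
  φ: split at 2 digits → 22° and 10.1353′; 22 + 10.1353/60 = 22.168922
  N → positive
  Longitude: split at 3 digits → 103° and 41.3455′; 103 + 41.3455/60 = 103.689092
  E → positive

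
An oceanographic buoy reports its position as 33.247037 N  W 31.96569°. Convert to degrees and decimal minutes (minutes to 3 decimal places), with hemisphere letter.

Latitude: 33° + 0.247037 × 60 = 33° 14.82222′
Longitude: 31° + 0.965690 × 60 = 31° 57.94140′

33° 14.822′ N, 31° 57.941′ W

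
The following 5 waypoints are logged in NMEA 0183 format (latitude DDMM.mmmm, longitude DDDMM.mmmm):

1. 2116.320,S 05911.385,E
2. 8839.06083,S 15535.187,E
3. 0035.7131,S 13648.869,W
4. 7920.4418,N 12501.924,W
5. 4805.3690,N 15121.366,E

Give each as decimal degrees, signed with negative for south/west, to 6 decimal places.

1. -21.272000, 59.189750
2. -88.651014, 155.586450
3. -0.595218, -136.814483
4. 79.340697, -125.032067
5. 48.089483, 151.356100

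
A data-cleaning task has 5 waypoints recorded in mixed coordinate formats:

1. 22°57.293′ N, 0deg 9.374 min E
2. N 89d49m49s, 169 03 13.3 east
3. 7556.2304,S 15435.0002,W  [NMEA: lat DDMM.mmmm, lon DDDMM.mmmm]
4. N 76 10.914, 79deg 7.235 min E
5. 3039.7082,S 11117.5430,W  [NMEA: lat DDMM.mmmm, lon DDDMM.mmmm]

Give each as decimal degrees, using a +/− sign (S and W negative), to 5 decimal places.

Point 1:
  φ: 57.293′ = 0.954883°; total 22.954883
  N → positive
  Longitude: 9.374′ = 0.156233°; total 0.156233
  E ⇒ keep positive
Point 2:
  φ: 89 + 49/60 + 49/3600 = 89.830278
  N ⇒ keep positive
  λ: 169 + 3/60 + 13.3/3600 = 169.053694
  E ⇒ keep positive
Point 3:
  φ: degrees = first 2 digits = 75, minutes = 56.2304; 75 + 56.2304/60 = 75.937173
  S → negative
  Longitude: split at 3 digits → 154° and 35.0002′; 154 + 35.0002/60 = 154.583337
  W ⇒ negate
Point 4:
  Latitude: 10.914′ = 0.181900°; total 76.181900
  N ⇒ keep positive
  Lon: 79 + 7.235/60 = 79.120583
  E → positive
Point 5:
  Lat: degrees = first 2 digits = 30, minutes = 39.7082; 30 + 39.7082/60 = 30.661803
  S → negative
  Lon: degrees = first 3 digits = 111, minutes = 17.543; 111 + 17.543/60 = 111.292383
  W ⇒ negate

1. 22.95488, 0.15623
2. 89.83028, 169.05369
3. -75.93717, -154.58334
4. 76.18190, 79.12058
5. -30.66180, -111.29238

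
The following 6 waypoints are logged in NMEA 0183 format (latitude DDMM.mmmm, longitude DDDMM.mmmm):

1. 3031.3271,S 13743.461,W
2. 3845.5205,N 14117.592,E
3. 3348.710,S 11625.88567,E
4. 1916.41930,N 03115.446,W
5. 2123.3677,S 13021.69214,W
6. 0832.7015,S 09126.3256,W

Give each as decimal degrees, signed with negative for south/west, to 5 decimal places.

Point 1:
  Lat: split at 2 digits → 30° and 31.3271′; 30 + 31.3271/60 = 30.522118
  S → negative
  Lon: split at 3 digits → 137° and 43.461′; 137 + 43.461/60 = 137.724350
  hemisphere W, so the sign is −
Point 2:
  Lat: split at 2 digits → 38° and 45.5205′; 38 + 45.5205/60 = 38.758675
  N → positive
  λ: degrees = first 3 digits = 141, minutes = 17.592; 141 + 17.592/60 = 141.293200
  E ⇒ keep positive
Point 3:
  φ: split at 2 digits → 33° and 48.71′; 33 + 48.71/60 = 33.811833
  S ⇒ negate
  Lon: split at 3 digits → 116° and 25.88567′; 116 + 25.88567/60 = 116.431428
  E → positive
Point 4:
  Latitude: split at 2 digits → 19° and 16.4193′; 19 + 16.4193/60 = 19.273655
  N ⇒ keep positive
  Lon: split at 3 digits → 031° and 15.446′; 31 + 15.446/60 = 31.257433
  W ⇒ negate
Point 5:
  Lat: split at 2 digits → 21° and 23.3677′; 21 + 23.3677/60 = 21.389462
  hemisphere S, so the sign is −
  Lon: degrees = first 3 digits = 130, minutes = 21.69214; 130 + 21.69214/60 = 130.361536
  W → negative
Point 6:
  φ: split at 2 digits → 08° and 32.7015′; 8 + 32.7015/60 = 8.545025
  S → negative
  λ: degrees = first 3 digits = 91, minutes = 26.3256; 91 + 26.3256/60 = 91.438760
  hemisphere W, so the sign is −

1. -30.52212, -137.72435
2. 38.75868, 141.29320
3. -33.81183, 116.43143
4. 19.27366, -31.25743
5. -21.38946, -130.36154
6. -8.54503, -91.43876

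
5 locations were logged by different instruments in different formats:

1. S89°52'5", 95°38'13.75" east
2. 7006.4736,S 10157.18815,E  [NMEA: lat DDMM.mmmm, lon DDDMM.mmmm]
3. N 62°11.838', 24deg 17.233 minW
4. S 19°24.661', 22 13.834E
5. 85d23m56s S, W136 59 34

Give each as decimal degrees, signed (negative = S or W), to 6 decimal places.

Point 1:
  Lat: 89° + 52/60 + 5/3600 = 89 + 0.866667 + 0.001389 = 89.8680556
  S ⇒ negate
  Lon: 95° + 38/60 + 13.75/3600 = 95 + 0.633333 + 0.003819 = 95.6371528
  E ⇒ keep positive
Point 2:
  Latitude: degrees = first 2 digits = 70, minutes = 6.4736; 70 + 6.4736/60 = 70.1078933
  hemisphere S, so the sign is −
  Longitude: split at 3 digits → 101° and 57.18815′; 101 + 57.18815/60 = 101.9531358
  E ⇒ keep positive
Point 3:
  Latitude: 62 + 11.838/60 = 62.1973000
  N ⇒ keep positive
  λ: 24 + 17.233/60 = 24.2872167
  hemisphere W, so the sign is −
Point 4:
  Lat: 24.661′ = 0.411017°; total 19.4110167
  hemisphere S, so the sign is −
  Longitude: 13.834′ = 0.230567°; total 22.2305667
  E → positive
Point 5:
  Lat: 85° + 23/60 + 56/3600 = 85 + 0.383333 + 0.015556 = 85.3988889
  S ⇒ negate
  λ: 136 + 59/60 + 34/3600 = 136.9927778
  W ⇒ negate

1. -89.868056, 95.637153
2. -70.107893, 101.953136
3. 62.197300, -24.287217
4. -19.411017, 22.230567
5. -85.398889, -136.992778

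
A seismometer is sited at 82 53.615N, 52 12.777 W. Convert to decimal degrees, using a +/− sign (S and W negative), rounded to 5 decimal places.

82.89358, -52.21295

Latitude: 53.615′ = 0.893583°; total 82.893583
N ⇒ keep positive
Lon: 12.777′ = 0.212950°; total 52.212950
W ⇒ negate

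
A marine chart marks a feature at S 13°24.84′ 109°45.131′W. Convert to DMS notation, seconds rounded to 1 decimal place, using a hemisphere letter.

13°24′50.4″ S, 109°45′7.9″ W

Latitude: fractional minutes 0.84000 × 60 = 50.400″
Longitude: 45.13100′ → 45′ and 0.13100 × 60 = 7.860″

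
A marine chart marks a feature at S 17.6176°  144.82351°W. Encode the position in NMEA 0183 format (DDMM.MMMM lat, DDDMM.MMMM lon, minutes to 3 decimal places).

1737.056,S / 14449.411,W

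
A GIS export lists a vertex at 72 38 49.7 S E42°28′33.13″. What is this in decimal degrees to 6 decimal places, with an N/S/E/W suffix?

Lat: 38′ + 49.7″ = 38.82833′; 72 + 38.82833/60 = 72.6471389
Longitude: 42 + 28/60 + 33.13/3600 = 42.4758694

72.647139° S, 42.475869° E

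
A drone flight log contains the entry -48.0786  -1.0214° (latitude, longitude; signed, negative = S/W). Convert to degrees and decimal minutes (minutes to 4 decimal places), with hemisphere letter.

48° 4.7160′ S, 1° 1.2840′ W

Latitude is negative → S; |value| = 48.078600
Lat: fractional part 0.078600 → 4.716000 minutes
Longitude is negative → W; |value| = 1.021400
Lon: fractional part 0.021400 → 1.284000 minutes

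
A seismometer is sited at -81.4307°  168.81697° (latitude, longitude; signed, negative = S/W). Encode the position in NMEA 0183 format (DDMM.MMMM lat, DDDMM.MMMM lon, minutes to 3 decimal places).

Latitude is negative → S; |value| = 81.430700
Lat: 81° + 0.430700 × 60 = 81° 25.84200′
Longitude: 168° + 0.816970 × 60 = 168° 49.01820′

8125.842,S / 16849.018,E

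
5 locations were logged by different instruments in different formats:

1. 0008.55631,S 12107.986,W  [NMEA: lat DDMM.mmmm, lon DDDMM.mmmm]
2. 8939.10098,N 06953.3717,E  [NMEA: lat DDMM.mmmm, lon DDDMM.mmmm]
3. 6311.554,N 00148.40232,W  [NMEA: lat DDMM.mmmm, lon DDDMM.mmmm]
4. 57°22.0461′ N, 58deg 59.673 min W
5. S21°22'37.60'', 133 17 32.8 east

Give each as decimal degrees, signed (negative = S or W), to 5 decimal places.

Point 1:
  Latitude: degrees = first 2 digits = 0, minutes = 8.55631; 0 + 8.55631/60 = 0.142605
  S ⇒ negate
  λ: degrees = first 3 digits = 121, minutes = 7.986; 121 + 7.986/60 = 121.133100
  W → negative
Point 2:
  Latitude: split at 2 digits → 89° and 39.10098′; 89 + 39.10098/60 = 89.651683
  N ⇒ keep positive
  Lon: degrees = first 3 digits = 69, minutes = 53.3717; 69 + 53.3717/60 = 69.889528
  E ⇒ keep positive
Point 3:
  Lat: split at 2 digits → 63° and 11.554′; 63 + 11.554/60 = 63.192567
  N → positive
  Longitude: degrees = first 3 digits = 1, minutes = 48.40232; 1 + 48.40232/60 = 1.806705
  W → negative
Point 4:
  Lat: 22.0461′ = 0.367435°; total 57.367435
  N → positive
  Lon: 58 + 59.673/60 = 58.994550
  W ⇒ negate
Point 5:
  Lat: 21° + 22/60 + 37.6/3600 = 21 + 0.366667 + 0.010444 = 21.377111
  hemisphere S, so the sign is −
  Longitude: 133° + 17/60 + 32.8/3600 = 133 + 0.283333 + 0.009111 = 133.292444
  E ⇒ keep positive

1. -0.14261, -121.13310
2. 89.65168, 69.88953
3. 63.19257, -1.80671
4. 57.36744, -58.99455
5. -21.37711, 133.29244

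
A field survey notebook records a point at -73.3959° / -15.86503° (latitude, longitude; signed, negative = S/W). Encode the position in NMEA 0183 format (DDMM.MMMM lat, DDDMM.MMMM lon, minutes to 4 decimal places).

7323.7540,S / 01551.9018,W

Latitude is negative → S; |value| = 73.395900
Lat: fractional part 0.395900 → 23.754000 minutes
Longitude is negative → W; |value| = 15.865030
Longitude: minutes = (15.865030 − 15) × 60 = 51.901800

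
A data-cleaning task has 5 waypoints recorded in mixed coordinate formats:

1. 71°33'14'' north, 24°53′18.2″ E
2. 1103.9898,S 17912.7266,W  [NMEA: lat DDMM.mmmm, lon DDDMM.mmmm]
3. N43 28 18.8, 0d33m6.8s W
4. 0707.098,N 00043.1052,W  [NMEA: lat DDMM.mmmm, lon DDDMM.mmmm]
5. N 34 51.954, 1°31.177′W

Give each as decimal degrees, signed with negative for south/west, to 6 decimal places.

1. 71.553889, 24.888389
2. -11.066497, -179.212110
3. 43.471889, -0.551889
4. 7.118300, -0.718420
5. 34.865900, -1.519617

Point 1:
  Latitude: 71° + 33/60 + 14/3600 = 71 + 0.550000 + 0.003889 = 71.5538889
  N → positive
  Lon: 53′ + 18.2″ = 53.30333′; 24 + 53.30333/60 = 24.8883889
  E ⇒ keep positive
Point 2:
  φ: degrees = first 2 digits = 11, minutes = 3.9898; 11 + 3.9898/60 = 11.0664967
  S ⇒ negate
  λ: degrees = first 3 digits = 179, minutes = 12.7266; 179 + 12.7266/60 = 179.2121100
  hemisphere W, so the sign is −
Point 3:
  Latitude: 43 + 28/60 + 18.8/3600 = 43.4718889
  N ⇒ keep positive
  Lon: 0° + 33/60 + 6.8/3600 = 0 + 0.550000 + 0.001889 = 0.5518889
  W → negative
Point 4:
  Latitude: degrees = first 2 digits = 7, minutes = 7.098; 7 + 7.098/60 = 7.1183000
  N ⇒ keep positive
  Lon: degrees = first 3 digits = 0, minutes = 43.1052; 0 + 43.1052/60 = 0.7184200
  W ⇒ negate
Point 5:
  Latitude: 51.954′ = 0.865900°; total 34.8659000
  N ⇒ keep positive
  Longitude: 31.177′ = 0.519617°; total 1.5196167
  hemisphere W, so the sign is −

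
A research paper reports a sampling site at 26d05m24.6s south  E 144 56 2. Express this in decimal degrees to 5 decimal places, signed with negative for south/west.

-26.09017, 144.93389

Latitude: 5′ + 24.6″ = 5.41000′; 26 + 5.41000/60 = 26.090167
S ⇒ negate
Longitude: 144° + 56/60 + 2/3600 = 144 + 0.933333 + 0.000556 = 144.933889
E → positive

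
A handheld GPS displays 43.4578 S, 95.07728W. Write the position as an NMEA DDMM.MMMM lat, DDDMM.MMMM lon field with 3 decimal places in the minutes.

4327.468,S / 09504.637,W

Lat: 43° + 0.457800 × 60 = 43° 27.46800′
Longitude: fractional part 0.077280 → 4.63680 minutes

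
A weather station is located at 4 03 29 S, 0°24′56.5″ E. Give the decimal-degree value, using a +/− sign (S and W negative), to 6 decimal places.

-4.058056, 0.415694

Lat: 4 + 3/60 + 29/3600 = 4.0580556
S ⇒ negate
Longitude: 0 + 24/60 + 56.5/3600 = 0.4156944
E → positive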